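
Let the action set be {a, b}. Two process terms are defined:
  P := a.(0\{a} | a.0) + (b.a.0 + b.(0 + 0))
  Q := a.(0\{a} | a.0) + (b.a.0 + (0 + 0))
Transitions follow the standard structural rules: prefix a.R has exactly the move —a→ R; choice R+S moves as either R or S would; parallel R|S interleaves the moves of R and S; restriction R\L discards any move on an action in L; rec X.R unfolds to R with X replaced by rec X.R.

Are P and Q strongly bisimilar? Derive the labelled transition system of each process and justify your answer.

Reachable graph of P (6 states):
  m0 = a.(0\{a} | a.0) + (b.a.0 + b.(0 + 0)) has moves --a--▸ m1, --b--▸ m2, --b--▸ m3
  m1 = 0\{a} | a.0 has moves --a--▸ m4
  m2 = 0 + 0 has moves ∅
  m3 = a.0 has moves --a--▸ m5
  m4 = 0\{a} | 0 has moves ∅
  m5 = 0 has moves ∅
Reachable graph of Q (5 states):
  n0 = a.(0\{a} | a.0) + (b.a.0 + (0 + 0)) has moves --a--▸ n1, --b--▸ n2
  n1 = 0\{a} | a.0 has moves --a--▸ n3
  n2 = a.0 has moves --a--▸ n4
  n3 = 0\{a} | 0 has moves ∅
  n4 = 0 has moves ∅
Coarsest stable partition (strong bisimilarity classes):
  B0 = {m0}
  B1 = {m1, m3, n1, n2}
  B2 = {m2, m4, m5, n3, n4}
  B3 = {n0}
m0 ∈ B0, n0 ∈ B3 → different blocks

P ≁ Q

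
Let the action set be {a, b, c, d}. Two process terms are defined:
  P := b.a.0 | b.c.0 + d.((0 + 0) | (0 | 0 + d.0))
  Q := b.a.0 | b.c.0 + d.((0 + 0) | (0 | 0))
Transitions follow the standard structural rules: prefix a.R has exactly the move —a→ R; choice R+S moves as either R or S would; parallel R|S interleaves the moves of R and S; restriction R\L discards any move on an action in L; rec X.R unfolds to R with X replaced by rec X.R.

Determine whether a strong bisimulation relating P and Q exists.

NO

LTS(P): 11 reachable states
  u0 = b.a.0 | b.c.0 + d.((0 + 0) | (0 | 0 + d.0)) ⊢ -b-> u1, -b-> u2, -d-> u3
  u1 = a.0 | b.c.0 ⊢ -a-> u4, -b-> u5
  u2 = b.a.0 | c.0 ⊢ -b-> u5, -c-> u6
  u3 = (0 + 0) | (0 | 0 + d.0) ⊢ -d-> u7
  u4 = 0 | b.c.0 ⊢ -b-> u8
  u5 = a.0 | c.0 ⊢ -a-> u8, -c-> u9
  u6 = b.a.0 | 0 ⊢ -b-> u9
  u7 = (0 + 0) | 0 ⊢ stopped
  u8 = 0 | c.0 ⊢ -c-> u10
  u9 = a.0 | 0 ⊢ -a-> u10
  u10 = 0 | 0 ⊢ stopped
LTS(Q): 10 reachable states
  v0 = b.a.0 | b.c.0 + d.((0 + 0) | (0 | 0)) ⊢ -b-> v1, -b-> v2, -d-> v3
  v1 = a.0 | b.c.0 ⊢ -a-> v4, -b-> v5
  v2 = b.a.0 | c.0 ⊢ -b-> v5, -c-> v6
  v3 = (0 + 0) | (0 | 0) ⊢ stopped
  v4 = 0 | b.c.0 ⊢ -b-> v7
  v5 = a.0 | c.0 ⊢ -a-> v7, -c-> v8
  v6 = b.a.0 | 0 ⊢ -b-> v8
  v7 = 0 | c.0 ⊢ -c-> v9
  v8 = a.0 | 0 ⊢ -a-> v9
  v9 = 0 | 0 ⊢ stopped
Bisimilarity quotient blocks:
  B0 = {u0}
  B1 = {u3}
  B2 = {u10, u7, v3, v9}
  B3 = {u2, v2}
  B4 = {u6, v6}
  B5 = {u9, v8}
  B6 = {u5, v5}
  B7 = {u8, v7}
  B8 = {u1, v1}
  B9 = {u4, v4}
  B10 = {v0}
u0 ∈ B0, v0 ∈ B10 → different blocks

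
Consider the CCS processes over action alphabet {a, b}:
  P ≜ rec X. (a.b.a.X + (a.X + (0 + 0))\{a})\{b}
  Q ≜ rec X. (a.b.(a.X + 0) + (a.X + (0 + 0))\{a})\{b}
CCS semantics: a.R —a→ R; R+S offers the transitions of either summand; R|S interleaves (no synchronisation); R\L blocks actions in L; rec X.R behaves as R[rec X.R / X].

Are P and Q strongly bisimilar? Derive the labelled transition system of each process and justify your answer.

bisimilar

Reachable graph of P (2 states):
  u0 = rec X. (a.b.a.X + (a.X + (0 + 0))\{a})\{b} ⊢ ··a··> u1
  u1 = (b.a.(rec X. (a.b.a.X + (a.X + (0 + 0))\{a})\{b}))\{b} ⊢ ∅
Reachable graph of Q (2 states):
  v0 = rec X. (a.b.(a.X + 0) + (a.X + (0 + 0))\{a})\{b} ⊢ ··a··> v1
  v1 = (b.(a.(rec X. (a.b.(a.X + 0) + (a.X + (0 + 0))\{a})\{b}) + 0))\{b} ⊢ ∅
Partition-refinement fixed point:
  B0 = {u0, v0}
  B1 = {u1, v1}
u0 ∈ B0, v0 ∈ B0 → same block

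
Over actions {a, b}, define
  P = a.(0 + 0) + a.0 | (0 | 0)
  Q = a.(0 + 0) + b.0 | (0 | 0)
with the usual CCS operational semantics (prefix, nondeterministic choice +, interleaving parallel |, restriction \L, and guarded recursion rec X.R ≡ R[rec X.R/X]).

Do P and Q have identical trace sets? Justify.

trace-distinct — witness ⟨b⟩

LTS(P): 3 reachable states
  p0 = a.(0 + 0) + a.0 | (0 | 0) ⊢ ··a··> p1, ··a··> p2
  p1 = 0 + 0 ⊢ ·
  p2 = 0 | (0 | 0) ⊢ ·
LTS(Q): 3 reachable states
  q0 = a.(0 + 0) + b.0 | (0 | 0) ⊢ ··a··> q1, ··b··> q2
  q1 = 0 + 0 ⊢ ·
  q2 = 0 | (0 | 0) ⊢ ·
Run σ = ⟨b⟩ on Q: start {q0}
  [1] b ⇒ {q2}
  — Q admits the full trace.
Run σ = ⟨b⟩ on P: start {p0}
  [1] b ⇒ ∅  — P cannot continue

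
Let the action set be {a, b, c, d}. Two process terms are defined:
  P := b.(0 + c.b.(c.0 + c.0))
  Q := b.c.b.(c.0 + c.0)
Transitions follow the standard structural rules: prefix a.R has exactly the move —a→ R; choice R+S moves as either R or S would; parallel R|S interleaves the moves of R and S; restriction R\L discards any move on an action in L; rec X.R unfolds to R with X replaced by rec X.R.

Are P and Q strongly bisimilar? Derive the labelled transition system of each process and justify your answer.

bisimilar

LTS(P): 5 reachable states
  p0 = b.(0 + c.b.(c.0 + c.0)) has moves —b→ p1
  p1 = 0 + c.b.(c.0 + c.0) has moves —c→ p2
  p2 = b.(c.0 + c.0) has moves —b→ p3
  p3 = c.0 + c.0 has moves —c→ p4
  p4 = 0 has moves ·
LTS(Q): 5 reachable states
  q0 = b.c.b.(c.0 + c.0) has moves —b→ q1
  q1 = c.b.(c.0 + c.0) has moves —c→ q2
  q2 = b.(c.0 + c.0) has moves —b→ q3
  q3 = c.0 + c.0 has moves —c→ q4
  q4 = 0 has moves ·
Bisimilarity quotient blocks:
  B0 = {p0, q0}
  B1 = {p1, q1}
  B2 = {p2, q2}
  B3 = {p3, q3}
  B4 = {p4, q4}
p0 ∈ B0, q0 ∈ B0 → same block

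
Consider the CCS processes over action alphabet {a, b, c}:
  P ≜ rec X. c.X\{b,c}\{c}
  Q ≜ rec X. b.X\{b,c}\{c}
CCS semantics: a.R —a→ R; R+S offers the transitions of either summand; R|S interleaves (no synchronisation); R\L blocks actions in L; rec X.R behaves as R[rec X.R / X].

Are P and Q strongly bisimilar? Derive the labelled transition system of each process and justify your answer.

P's transition system — 2 states:
  s0 = rec X. c.X\{b,c}\{c} ⊢ —c→ s1
  s1 = (rec X. c.X\{b,c}\{c})\{b,c}\{c} ⊢ (no moves)
Q's transition system — 2 states:
  t0 = rec X. b.X\{b,c}\{c} ⊢ —b→ t1
  t1 = (rec X. b.X\{b,c}\{c})\{b,c}\{c} ⊢ (no moves)
Partition-refinement fixed point:
  B0 = {s0}
  B1 = {s1, t1}
  B2 = {t0}
s0 ∈ B0, t0 ∈ B2 → different blocks

NO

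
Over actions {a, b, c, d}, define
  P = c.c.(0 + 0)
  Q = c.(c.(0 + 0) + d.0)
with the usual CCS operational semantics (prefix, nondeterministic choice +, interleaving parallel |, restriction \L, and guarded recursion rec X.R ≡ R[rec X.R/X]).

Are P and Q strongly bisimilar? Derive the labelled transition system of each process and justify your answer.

Reachable graph of P (3 states):
  m0 = c.c.(0 + 0) | ··c··> m1
  m1 = c.(0 + 0) | ··c··> m2
  m2 = 0 + 0 | stopped
Reachable graph of Q (4 states):
  n0 = c.(c.(0 + 0) + d.0) | ··c··> n1
  n1 = c.(0 + 0) + d.0 | ··c··> n2, ··d··> n3
  n2 = 0 + 0 | stopped
  n3 = 0 | stopped
Bisimilarity quotient blocks:
  B0 = {m0}
  B1 = {m1}
  B2 = {m2, n2, n3}
  B3 = {n0}
  B4 = {n1}
m0 ∈ B0, n0 ∈ B3 → different blocks

P ≁ Q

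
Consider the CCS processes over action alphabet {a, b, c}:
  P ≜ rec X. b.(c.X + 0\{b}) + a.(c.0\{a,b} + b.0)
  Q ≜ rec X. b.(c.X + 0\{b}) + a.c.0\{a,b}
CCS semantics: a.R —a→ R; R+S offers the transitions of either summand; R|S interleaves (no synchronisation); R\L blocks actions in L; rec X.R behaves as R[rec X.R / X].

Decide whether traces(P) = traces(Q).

LTS(P): 5 reachable states
  s0 = rec X. b.(c.X + 0\{b}) + a.(c.0\{a,b} + b.0) ⊢ —a→ s1, —b→ s2
  s1 = c.0\{a,b} + b.0 ⊢ —b→ s3, —c→ s4
  s2 = c.(rec X. b.(c.X + 0\{b}) + a.(c.0\{a,b} + b.0)) + 0\{b} ⊢ —c→ s0
  s3 = 0 ⊢ (no moves)
  s4 = 0\{a,b} ⊢ (no moves)
LTS(Q): 4 reachable states
  t0 = rec X. b.(c.X + 0\{b}) + a.c.0\{a,b} ⊢ —a→ t1, —b→ t2
  t1 = c.0\{a,b} ⊢ —c→ t3
  t2 = c.(rec X. b.(c.X + 0\{b}) + a.c.0\{a,b}) + 0\{b} ⊢ —c→ t0
  t3 = 0\{a,b} ⊢ (no moves)
Run σ = ⟨ab⟩ on P: start {s0}
  after a @ step 1: {s1}
  after b @ step 2: {s3}
  P completes σ.
Run σ = ⟨ab⟩ on Q: start {t0}
  after a @ step 1: {t1}
  after b @ step 2: no successor for Q

NO — witness ⟨ab⟩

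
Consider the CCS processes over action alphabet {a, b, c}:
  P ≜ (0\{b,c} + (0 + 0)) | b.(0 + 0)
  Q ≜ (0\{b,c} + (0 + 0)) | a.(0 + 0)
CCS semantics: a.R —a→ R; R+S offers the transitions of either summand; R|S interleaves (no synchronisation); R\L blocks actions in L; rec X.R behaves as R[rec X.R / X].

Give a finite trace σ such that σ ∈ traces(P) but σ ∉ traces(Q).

b

LTS(P): 2 reachable states
  s0 = (0\{b,c} + (0 + 0)) | b.(0 + 0) → =b=> s1
  s1 = (0\{b,c} + (0 + 0)) | (0 + 0) → ∅
LTS(Q): 2 reachable states
  t0 = (0\{b,c} + (0 + 0)) | a.(0 + 0) → =a=> t1
  t1 = (0\{b,c} + (0 + 0)) | (0 + 0) → ∅
Trace ⟨b⟩ through P, begin at {s0}:
  [1] b ⇒ {s1}
  — P admits the full trace.
Trace ⟨b⟩ through Q, begin at {t0}:
  [1] b ⇒ no successor for Q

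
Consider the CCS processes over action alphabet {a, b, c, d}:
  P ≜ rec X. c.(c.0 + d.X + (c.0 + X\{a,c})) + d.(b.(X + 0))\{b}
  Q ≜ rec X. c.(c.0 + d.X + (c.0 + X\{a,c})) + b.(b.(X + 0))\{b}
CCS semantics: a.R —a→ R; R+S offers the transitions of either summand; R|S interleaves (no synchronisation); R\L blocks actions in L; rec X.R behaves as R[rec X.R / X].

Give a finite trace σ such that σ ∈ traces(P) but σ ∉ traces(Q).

Reachable graph of P (5 states):
  u0 = rec X. c.(c.0 + d.X + (c.0 + X\{a,c})) + d.(b.(X + 0))\{b} :: ··c··> u1, ··d··> u2
  u1 = c.0 + d.(rec X. c.(c.0 + d.X + (c.0 + X\{a,c})) + d.(b.(X + 0))\{b}) + (c.0 + (rec X. c.(c.0 + d.X + (c.0 + X\{a,c})) + d.(b.(X + 0))\{b})\{a,c}) :: ··c··> u3, ··d··> u0, ··d··> u4
  u2 = (b.((rec X. c.(c.0 + d.X + (c.0 + X\{a,c})) + d.(b.(X + 0))\{b}) + 0))\{b} :: (no moves)
  u3 = 0 :: (no moves)
  u4 = (b.((rec X. c.(c.0 + d.X + (c.0 + X\{a,c})) + d.(b.(X + 0))\{b}) + 0))\{b}\{a,c} :: (no moves)
Reachable graph of Q (5 states):
  v0 = rec X. c.(c.0 + d.X + (c.0 + X\{a,c})) + b.(b.(X + 0))\{b} :: ··b··> v1, ··c··> v2
  v1 = (b.((rec X. c.(c.0 + d.X + (c.0 + X\{a,c})) + b.(b.(X + 0))\{b}) + 0))\{b} :: (no moves)
  v2 = c.0 + d.(rec X. c.(c.0 + d.X + (c.0 + X\{a,c})) + b.(b.(X + 0))\{b}) + (c.0 + (rec X. c.(c.0 + d.X + (c.0 + X\{a,c})) + b.(b.(X + 0))\{b})\{a,c}) :: ··b··> v3, ··c··> v4, ··d··> v0
  v3 = (b.((rec X. c.(c.0 + d.X + (c.0 + X\{a,c})) + b.(b.(X + 0))\{b}) + 0))\{b}\{a,c} :: (no moves)
  v4 = 0 :: (no moves)
Executing d from P (initial set {u0}):
  after d @ step 1: {u2}
  — P admits the full trace.
Executing d from Q (initial set {v0}):
  after d @ step 1: no successor for Q

d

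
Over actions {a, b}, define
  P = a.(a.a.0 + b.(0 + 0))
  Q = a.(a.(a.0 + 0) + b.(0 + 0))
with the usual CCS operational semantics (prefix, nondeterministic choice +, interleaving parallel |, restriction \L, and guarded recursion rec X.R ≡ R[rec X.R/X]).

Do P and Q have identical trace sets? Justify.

traces(P) = traces(Q)

P's transition system — 5 states:
  u0 = a.(a.a.0 + b.(0 + 0)) ⊢ -a-> u1
  u1 = a.a.0 + b.(0 + 0) ⊢ -a-> u2, -b-> u3
  u2 = a.0 ⊢ -a-> u4
  u3 = 0 + 0 ⊢ ∅
  u4 = 0 ⊢ ∅
Q's transition system — 5 states:
  v0 = a.(a.(a.0 + 0) + b.(0 + 0)) ⊢ -a-> v1
  v1 = a.(a.0 + 0) + b.(0 + 0) ⊢ -a-> v2, -b-> v3
  v2 = a.0 + 0 ⊢ -a-> v4
  v3 = 0 + 0 ⊢ ∅
  v4 = 0 ⊢ ∅
Bisimilarity quotient blocks:
  B0 = {u0, v0}
  B1 = {u1, v1}
  B2 = {u3, u4, v3, v4}
  B3 = {u2, v2}
u0 ∈ B0, v0 ∈ B0 → same block
Bisimilar ⇒ trace-equivalent.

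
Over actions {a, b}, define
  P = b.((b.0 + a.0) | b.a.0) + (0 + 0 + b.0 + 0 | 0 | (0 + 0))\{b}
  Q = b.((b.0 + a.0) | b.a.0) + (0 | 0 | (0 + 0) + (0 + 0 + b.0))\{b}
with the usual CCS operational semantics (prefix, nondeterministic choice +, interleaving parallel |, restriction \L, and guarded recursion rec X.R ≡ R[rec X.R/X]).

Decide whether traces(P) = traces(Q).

trace-equivalent

P's transition system — 7 states:
  p0 = b.((b.0 + a.0) | b.a.0) + (0 + 0 + b.0 + 0 | 0 | (0 + 0))\{b} → -b-> p1
  p1 = (b.0 + a.0) | b.a.0 → -a-> p2, -b-> p2, -b-> p3
  p2 = 0 | b.a.0 → -b-> p4
  p3 = (b.0 + a.0) | a.0 → -a-> p4, -a-> p5, -b-> p4
  p4 = 0 | a.0 → -a-> p6
  p5 = (b.0 + a.0) | 0 → -a-> p6, -b-> p6
  p6 = 0 | 0 → (no moves)
Q's transition system — 7 states:
  q0 = b.((b.0 + a.0) | b.a.0) + (0 | 0 | (0 + 0) + (0 + 0 + b.0))\{b} → -b-> q1
  q1 = (b.0 + a.0) | b.a.0 → -a-> q2, -b-> q2, -b-> q3
  q2 = 0 | b.a.0 → -b-> q4
  q3 = (b.0 + a.0) | a.0 → -a-> q4, -a-> q5, -b-> q4
  q4 = 0 | a.0 → -a-> q6
  q5 = (b.0 + a.0) | 0 → -a-> q6, -b-> q6
  q6 = 0 | 0 → (no moves)
Bisimilarity quotient blocks:
  B0 = {p0, q0}
  B1 = {p1, q1}
  B2 = {p2, q2}
  B3 = {p4, q4}
  B4 = {p6, q6}
  B5 = {p3, q3}
  B6 = {p5, q5}
p0 ∈ B0, q0 ∈ B0 → same block
Bisimilar ⇒ trace-equivalent.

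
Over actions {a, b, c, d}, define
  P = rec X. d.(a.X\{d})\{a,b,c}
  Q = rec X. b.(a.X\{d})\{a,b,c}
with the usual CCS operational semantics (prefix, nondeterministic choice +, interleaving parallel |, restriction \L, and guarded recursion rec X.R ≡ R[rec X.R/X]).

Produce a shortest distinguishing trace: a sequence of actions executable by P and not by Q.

d

Reachable graph of P (2 states):
  s0 = rec X. d.(a.X\{d})\{a,b,c} → --d--▸ s1
  s1 = (a.(rec X. d.(a.X\{d})\{a,b,c})\{d})\{a,b,c} → ∅
Reachable graph of Q (2 states):
  t0 = rec X. b.(a.X\{d})\{a,b,c} → --b--▸ t1
  t1 = (a.(rec X. b.(a.X\{d})\{a,b,c})\{d})\{a,b,c} → ∅
Trace ⟨d⟩ through P, begin at {s0}:
  after d @ step 1: {s1}
  ✓ P
Trace ⟨d⟩ through Q, begin at {t0}:
  after d @ step 1: ∅  — Q cannot continue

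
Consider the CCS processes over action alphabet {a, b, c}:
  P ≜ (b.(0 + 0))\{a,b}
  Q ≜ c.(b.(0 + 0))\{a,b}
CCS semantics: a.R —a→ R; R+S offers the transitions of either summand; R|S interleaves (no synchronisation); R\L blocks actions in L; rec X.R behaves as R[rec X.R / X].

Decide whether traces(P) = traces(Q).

traces(P) ≠ traces(Q) — witness ⟨c⟩

Reachable graph of P (1 states):
  m0 = (b.(0 + 0))\{a,b} → stopped
Reachable graph of Q (2 states):
  n0 = c.(b.(0 + 0))\{a,b} → --c--▸ n1
  n1 = (b.(0 + 0))\{a,b} → stopped
Trace ⟨c⟩ through Q, begin at {n0}:
  step 1 (c): {n1}
  Q completes σ.
Trace ⟨c⟩ through P, begin at {m0}:
  step 1 (c): no successor for P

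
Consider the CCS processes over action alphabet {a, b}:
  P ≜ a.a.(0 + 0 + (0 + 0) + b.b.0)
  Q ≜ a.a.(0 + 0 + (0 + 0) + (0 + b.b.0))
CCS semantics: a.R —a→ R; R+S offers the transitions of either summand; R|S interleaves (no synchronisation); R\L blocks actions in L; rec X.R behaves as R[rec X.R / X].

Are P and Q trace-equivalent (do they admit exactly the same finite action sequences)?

trace-equivalent

Reachable graph of P (5 states):
  u0 = a.a.(0 + 0 + (0 + 0) + b.b.0) | --a--▸ u1
  u1 = a.(0 + 0 + (0 + 0) + b.b.0) | --a--▸ u2
  u2 = 0 + 0 + (0 + 0) + b.b.0 | --b--▸ u3
  u3 = b.0 | --b--▸ u4
  u4 = 0 | stopped
Reachable graph of Q (5 states):
  v0 = a.a.(0 + 0 + (0 + 0) + (0 + b.b.0)) | --a--▸ v1
  v1 = a.(0 + 0 + (0 + 0) + (0 + b.b.0)) | --a--▸ v2
  v2 = 0 + 0 + (0 + 0) + (0 + b.b.0) | --b--▸ v3
  v3 = b.0 | --b--▸ v4
  v4 = 0 | stopped
Bisimilarity quotient blocks:
  B0 = {u0, v0}
  B1 = {u1, v1}
  B2 = {u2, v2}
  B3 = {u3, v3}
  B4 = {u4, v4}
u0 ∈ B0, v0 ∈ B0 → same block
Bisimilar ⇒ trace-equivalent.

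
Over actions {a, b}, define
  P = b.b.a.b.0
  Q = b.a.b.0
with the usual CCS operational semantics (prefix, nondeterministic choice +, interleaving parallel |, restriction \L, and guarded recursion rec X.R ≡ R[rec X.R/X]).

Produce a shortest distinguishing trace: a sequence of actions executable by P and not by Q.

bb

Reachable graph of P (5 states):
  p0 = b.b.a.b.0 :: -b-> p1
  p1 = b.a.b.0 :: -b-> p2
  p2 = a.b.0 :: -a-> p3
  p3 = b.0 :: -b-> p4
  p4 = 0 :: ·
Reachable graph of Q (4 states):
  q0 = b.a.b.0 :: -b-> q1
  q1 = a.b.0 :: -a-> q2
  q2 = b.0 :: -b-> q3
  q3 = 0 :: ·
Run σ = ⟨bb⟩ on P: start {p0}
  [1] b ⇒ {p1}
  [2] b ⇒ {p2}
  P completes σ.
Run σ = ⟨bb⟩ on Q: start {q0}
  [1] b ⇒ {q1}
  [2] b ⇒ no successor for Q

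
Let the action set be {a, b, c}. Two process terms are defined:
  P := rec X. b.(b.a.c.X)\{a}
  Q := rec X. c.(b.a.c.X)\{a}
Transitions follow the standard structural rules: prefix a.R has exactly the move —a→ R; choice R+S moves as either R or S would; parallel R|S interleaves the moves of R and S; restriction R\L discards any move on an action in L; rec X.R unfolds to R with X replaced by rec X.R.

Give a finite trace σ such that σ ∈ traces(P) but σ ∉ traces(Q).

LTS(P): 3 reachable states
  p0 = rec X. b.(b.a.c.X)\{a} :: —b→ p1
  p1 = (b.a.c.(rec X. b.(b.a.c.X)\{a}))\{a} :: —b→ p2
  p2 = (a.c.(rec X. b.(b.a.c.X)\{a}))\{a} :: deadlocked
LTS(Q): 3 reachable states
  q0 = rec X. c.(b.a.c.X)\{a} :: —c→ q1
  q1 = (b.a.c.(rec X. c.(b.a.c.X)\{a}))\{a} :: —b→ q2
  q2 = (a.c.(rec X. c.(b.a.c.X)\{a}))\{a} :: deadlocked
Run σ = ⟨b⟩ on P: start {p0}
  [1] b ⇒ {p1}
  ✓ P
Run σ = ⟨b⟩ on Q: start {q0}
  [1] b ⇒ no successor for Q

b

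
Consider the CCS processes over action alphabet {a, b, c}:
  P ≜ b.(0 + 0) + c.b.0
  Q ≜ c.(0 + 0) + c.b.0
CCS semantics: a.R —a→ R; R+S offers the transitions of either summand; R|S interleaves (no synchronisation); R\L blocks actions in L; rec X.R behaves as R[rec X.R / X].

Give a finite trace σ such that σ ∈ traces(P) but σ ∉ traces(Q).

b

P's transition system — 4 states:
  u0 = b.(0 + 0) + c.b.0 | ··b··> u1, ··c··> u2
  u1 = 0 + 0 | ∅
  u2 = b.0 | ··b··> u3
  u3 = 0 | ∅
Q's transition system — 4 states:
  v0 = c.(0 + 0) + c.b.0 | ··c··> v1, ··c··> v2
  v1 = 0 + 0 | ∅
  v2 = b.0 | ··b··> v3
  v3 = 0 | ∅
Run σ = ⟨b⟩ on P: start {u0}
  [1] b ⇒ {u1}
  P completes σ.
Run σ = ⟨b⟩ on Q: start {v0}
  [1] b ⇒ no successor for Q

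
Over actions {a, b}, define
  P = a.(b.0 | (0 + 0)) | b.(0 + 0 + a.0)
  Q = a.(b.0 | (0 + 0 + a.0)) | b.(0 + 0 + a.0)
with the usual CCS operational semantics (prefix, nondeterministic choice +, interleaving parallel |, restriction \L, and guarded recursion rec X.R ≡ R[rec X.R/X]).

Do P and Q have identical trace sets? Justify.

traces(P) ≠ traces(Q) — witness ⟨aa⟩

P's transition system — 9 states:
  s0 = a.(b.0 | (0 + 0)) | b.(0 + 0 + a.0) has moves ··a··> s1, ··b··> s2
  s1 = b.0 | (0 + 0) | b.(0 + 0 + a.0) has moves ··b··> s3, ··b··> s4
  s2 = a.(b.0 | (0 + 0)) | (0 + 0 + a.0) has moves ··a··> s4, ··a··> s5
  s3 = 0 | (0 + 0) | b.(0 + 0 + a.0) has moves ··b··> s6
  s4 = b.0 | (0 + 0) | (0 + 0 + a.0) has moves ··a··> s7, ··b··> s6
  s5 = a.(b.0 | (0 + 0)) | 0 has moves ··a··> s7
  s6 = 0 | (0 + 0) | (0 + 0 + a.0) has moves ··a··> s8
  s7 = b.0 | (0 + 0) | 0 has moves ··b··> s8
  s8 = 0 | (0 + 0) | 0 has moves ·
Q's transition system — 15 states:
  t0 = a.(b.0 | (0 + 0 + a.0)) | b.(0 + 0 + a.0) has moves ··a··> t1, ··b··> t2
  t1 = b.0 | (0 + 0 + a.0) | b.(0 + 0 + a.0) has moves ··a··> t3, ··b··> t4, ··b··> t5
  t2 = a.(b.0 | (0 + 0 + a.0)) | (0 + 0 + a.0) has moves ··a··> t5, ··a··> t6
  t3 = b.0 | 0 | b.(0 + 0 + a.0) has moves ··b··> t7, ··b··> t8
  t4 = 0 | (0 + 0 + a.0) | b.(0 + 0 + a.0) has moves ··a··> t7, ··b··> t9
  t5 = b.0 | (0 + 0 + a.0) | (0 + 0 + a.0) has moves ··a··> t10, ··a··> t8, ··b··> t9
  t6 = a.(b.0 | (0 + 0 + a.0)) | 0 has moves ··a··> t10
  t7 = 0 | 0 | b.(0 + 0 + a.0) has moves ··b··> t11
  t8 = b.0 | 0 | (0 + 0 + a.0) has moves ··a··> t12, ··b··> t11
  t9 = 0 | (0 + 0 + a.0) | (0 + 0 + a.0) has moves ··a··> t11, ··a··> t13
  t10 = b.0 | (0 + 0 + a.0) | 0 has moves ··a··> t12, ··b··> t13
  t11 = 0 | 0 | (0 + 0 + a.0) has moves ··a··> t14
  t12 = b.0 | 0 | 0 has moves ··b··> t14
  t13 = 0 | (0 + 0 + a.0) | 0 has moves ··a··> t14
  t14 = 0 | 0 | 0 has moves ·
Executing aa from Q (initial set {t0}):
  after a @ step 1: {t1}
  after a @ step 2: {t3}
  Q completes σ.
Executing aa from P (initial set {s0}):
  after a @ step 1: {s1}
  after a @ step 2: ∅  — P cannot continue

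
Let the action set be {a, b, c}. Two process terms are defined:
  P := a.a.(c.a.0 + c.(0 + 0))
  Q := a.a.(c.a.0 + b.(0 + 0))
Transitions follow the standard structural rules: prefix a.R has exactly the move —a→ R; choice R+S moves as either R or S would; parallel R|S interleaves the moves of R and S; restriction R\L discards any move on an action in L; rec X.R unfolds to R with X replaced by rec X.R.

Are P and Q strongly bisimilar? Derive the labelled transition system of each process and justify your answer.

P ≁ Q

P's transition system — 6 states:
  u0 = a.a.(c.a.0 + c.(0 + 0)) has moves --a--▸ u1
  u1 = a.(c.a.0 + c.(0 + 0)) has moves --a--▸ u2
  u2 = c.a.0 + c.(0 + 0) has moves --c--▸ u3, --c--▸ u4
  u3 = 0 + 0 has moves ∅
  u4 = a.0 has moves --a--▸ u5
  u5 = 0 has moves ∅
Q's transition system — 6 states:
  v0 = a.a.(c.a.0 + b.(0 + 0)) has moves --a--▸ v1
  v1 = a.(c.a.0 + b.(0 + 0)) has moves --a--▸ v2
  v2 = c.a.0 + b.(0 + 0) has moves --b--▸ v3, --c--▸ v4
  v3 = 0 + 0 has moves ∅
  v4 = a.0 has moves --a--▸ v5
  v5 = 0 has moves ∅
Partition-refinement fixed point:
  B0 = {u0}
  B1 = {u1}
  B2 = {u2}
  B3 = {u4, v4}
  B4 = {u3, u5, v3, v5}
  B5 = {v0}
  B6 = {v1}
  B7 = {v2}
u0 ∈ B0, v0 ∈ B5 → different blocks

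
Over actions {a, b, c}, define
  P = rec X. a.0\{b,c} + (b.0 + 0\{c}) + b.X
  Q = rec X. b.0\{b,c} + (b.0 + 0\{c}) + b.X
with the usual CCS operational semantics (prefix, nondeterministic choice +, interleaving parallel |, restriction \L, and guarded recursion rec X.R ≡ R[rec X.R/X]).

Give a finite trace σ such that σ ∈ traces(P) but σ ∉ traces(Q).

LTS(P): 3 reachable states
  p0 = rec X. a.0\{b,c} + (b.0 + 0\{c}) + b.X has moves --a--▸ p1, --b--▸ p0, --b--▸ p2
  p1 = 0\{b,c} has moves deadlocked
  p2 = 0 has moves deadlocked
LTS(Q): 3 reachable states
  q0 = rec X. b.0\{b,c} + (b.0 + 0\{c}) + b.X has moves --b--▸ q0, --b--▸ q1, --b--▸ q2
  q1 = 0 has moves deadlocked
  q2 = 0\{b,c} has moves deadlocked
Executing a from P (initial set {p0}):
  step 1 (a): {p1}
  P completes σ.
Executing a from Q (initial set {q0}):
  step 1 (a): no successor for Q

a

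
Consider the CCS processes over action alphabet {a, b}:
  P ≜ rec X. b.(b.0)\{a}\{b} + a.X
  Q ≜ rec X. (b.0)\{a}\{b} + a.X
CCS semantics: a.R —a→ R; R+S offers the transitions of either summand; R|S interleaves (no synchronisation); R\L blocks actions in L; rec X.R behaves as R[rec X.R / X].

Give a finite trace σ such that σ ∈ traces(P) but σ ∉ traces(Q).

b

Reachable graph of P (2 states):
  s0 = rec X. b.(b.0)\{a}\{b} + a.X has moves =a=> s0, =b=> s1
  s1 = (b.0)\{a}\{b} has moves deadlocked
Reachable graph of Q (1 states):
  t0 = rec X. (b.0)\{a}\{b} + a.X has moves =a=> t0
Trace ⟨b⟩ through P, begin at {s0}:
  [1] b ⇒ {s1}
  — P admits the full trace.
Trace ⟨b⟩ through Q, begin at {t0}:
  [1] b ⇒ ∅  — Q cannot continue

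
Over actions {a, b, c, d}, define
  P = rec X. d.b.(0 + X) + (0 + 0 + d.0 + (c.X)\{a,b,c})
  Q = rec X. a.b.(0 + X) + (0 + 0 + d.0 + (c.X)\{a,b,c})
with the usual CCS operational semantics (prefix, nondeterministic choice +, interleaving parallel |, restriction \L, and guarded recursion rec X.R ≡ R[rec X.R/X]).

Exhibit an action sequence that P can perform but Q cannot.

Reachable graph of P (4 states):
  s0 = rec X. d.b.(0 + X) + (0 + 0 + d.0 + (c.X)\{a,b,c}) has moves =d=> s1, =d=> s2
  s1 = 0 has moves stopped
  s2 = b.(0 + (rec X. d.b.(0 + X) + (0 + 0 + d.0 + (c.X)\{a,b,c}))) has moves =b=> s3
  s3 = 0 + (rec X. d.b.(0 + X) + (0 + 0 + d.0 + (c.X)\{a,b,c})) has moves =d=> s1, =d=> s2
Reachable graph of Q (4 states):
  t0 = rec X. a.b.(0 + X) + (0 + 0 + d.0 + (c.X)\{a,b,c}) has moves =a=> t1, =d=> t2
  t1 = b.(0 + (rec X. a.b.(0 + X) + (0 + 0 + d.0 + (c.X)\{a,b,c}))) has moves =b=> t3
  t2 = 0 has moves stopped
  t3 = 0 + (rec X. a.b.(0 + X) + (0 + 0 + d.0 + (c.X)\{a,b,c})) has moves =a=> t1, =d=> t2
Executing db from P (initial set {s0}):
  [1] d ⇒ {s1, s2}
  [2] b ⇒ {s3}
  ✓ P
Executing db from Q (initial set {t0}):
  [1] d ⇒ {t2}
  [2] b ⇒ ∅ (Q stuck)

db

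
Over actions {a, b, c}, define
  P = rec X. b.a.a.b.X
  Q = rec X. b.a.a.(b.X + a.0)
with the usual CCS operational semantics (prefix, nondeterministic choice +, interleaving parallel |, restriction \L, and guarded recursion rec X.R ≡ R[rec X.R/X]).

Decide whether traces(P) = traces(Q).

trace-distinct — witness ⟨baaa⟩

Reachable graph of P (4 states):
  s0 = rec X. b.a.a.b.X :: —b→ s1
  s1 = a.a.b.(rec X. b.a.a.b.X) :: —a→ s2
  s2 = a.b.(rec X. b.a.a.b.X) :: —a→ s3
  s3 = b.(rec X. b.a.a.b.X) :: —b→ s0
Reachable graph of Q (5 states):
  t0 = rec X. b.a.a.(b.X + a.0) :: —b→ t1
  t1 = a.a.(b.(rec X. b.a.a.(b.X + a.0)) + a.0) :: —a→ t2
  t2 = a.(b.(rec X. b.a.a.(b.X + a.0)) + a.0) :: —a→ t3
  t3 = b.(rec X. b.a.a.(b.X + a.0)) + a.0 :: —a→ t4, —b→ t0
  t4 = 0 :: (no moves)
Run σ = ⟨baaa⟩ on Q: start {t0}
  [1] b ⇒ {t1}
  [2] a ⇒ {t2}
  [3] a ⇒ {t3}
  [4] a ⇒ {t4}
  — Q admits the full trace.
Run σ = ⟨baaa⟩ on P: start {s0}
  [1] b ⇒ {s1}
  [2] a ⇒ {s2}
  [3] a ⇒ {s3}
  [4] a ⇒ ∅  — P cannot continue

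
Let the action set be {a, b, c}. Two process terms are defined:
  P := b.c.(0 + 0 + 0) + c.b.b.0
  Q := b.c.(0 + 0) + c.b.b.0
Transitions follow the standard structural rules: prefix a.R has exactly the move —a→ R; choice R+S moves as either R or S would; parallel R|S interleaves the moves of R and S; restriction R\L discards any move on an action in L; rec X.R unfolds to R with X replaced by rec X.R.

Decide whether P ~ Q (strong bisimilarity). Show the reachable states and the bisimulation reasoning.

P ~ Q

P's transition system — 6 states:
  m0 = b.c.(0 + 0 + 0) + c.b.b.0 | -b-> m1, -c-> m2
  m1 = c.(0 + 0 + 0) | -c-> m3
  m2 = b.b.0 | -b-> m4
  m3 = 0 + 0 + 0 | stopped
  m4 = b.0 | -b-> m5
  m5 = 0 | stopped
Q's transition system — 6 states:
  n0 = b.c.(0 + 0) + c.b.b.0 | -b-> n1, -c-> n2
  n1 = c.(0 + 0) | -c-> n3
  n2 = b.b.0 | -b-> n4
  n3 = 0 + 0 | stopped
  n4 = b.0 | -b-> n5
  n5 = 0 | stopped
Bisimilarity quotient blocks:
  B0 = {m0, n0}
  B1 = {m2, n2}
  B2 = {m4, n4}
  B3 = {m3, m5, n3, n5}
  B4 = {m1, n1}
m0 ∈ B0, n0 ∈ B0 → same block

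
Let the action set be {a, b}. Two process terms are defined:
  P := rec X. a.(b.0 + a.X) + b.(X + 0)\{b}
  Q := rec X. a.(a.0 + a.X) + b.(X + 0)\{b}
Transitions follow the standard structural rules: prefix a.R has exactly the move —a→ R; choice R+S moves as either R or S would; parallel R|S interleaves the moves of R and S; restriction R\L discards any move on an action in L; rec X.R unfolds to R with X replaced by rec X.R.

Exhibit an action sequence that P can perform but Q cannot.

ab

P's transition system — 6 states:
  m0 = rec X. a.(b.0 + a.X) + b.(X + 0)\{b} | --a--▸ m1, --b--▸ m2
  m1 = b.0 + a.(rec X. a.(b.0 + a.X) + b.(X + 0)\{b}) | --a--▸ m0, --b--▸ m3
  m2 = ((rec X. a.(b.0 + a.X) + b.(X + 0)\{b}) + 0)\{b} | --a--▸ m4
  m3 = 0 | ·
  m4 = (b.0 + a.(rec X. a.(b.0 + a.X) + b.(X + 0)\{b}))\{b} | --a--▸ m5
  m5 = (rec X. a.(b.0 + a.X) + b.(X + 0)\{b})\{b} | --a--▸ m4
Q's transition system — 7 states:
  n0 = rec X. a.(a.0 + a.X) + b.(X + 0)\{b} | --a--▸ n1, --b--▸ n2
  n1 = a.0 + a.(rec X. a.(a.0 + a.X) + b.(X + 0)\{b}) | --a--▸ n0, --a--▸ n3
  n2 = ((rec X. a.(a.0 + a.X) + b.(X + 0)\{b}) + 0)\{b} | --a--▸ n4
  n3 = 0 | ·
  n4 = (a.0 + a.(rec X. a.(a.0 + a.X) + b.(X + 0)\{b}))\{b} | --a--▸ n5, --a--▸ n6
  n5 = (rec X. a.(a.0 + a.X) + b.(X + 0)\{b})\{b} | --a--▸ n4
  n6 = 0\{b} | ·
Executing ab from P (initial set {m0}):
  step 1 (a): {m1}
  step 2 (b): {m3}
  — P admits the full trace.
Executing ab from Q (initial set {n0}):
  step 1 (a): {n1}
  step 2 (b): ∅  — Q cannot continue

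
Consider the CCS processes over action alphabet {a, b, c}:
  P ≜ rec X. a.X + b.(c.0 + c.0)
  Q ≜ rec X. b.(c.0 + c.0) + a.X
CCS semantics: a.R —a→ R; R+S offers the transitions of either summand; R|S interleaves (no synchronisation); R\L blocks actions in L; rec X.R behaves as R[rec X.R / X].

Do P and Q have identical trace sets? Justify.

trace-equivalent

LTS(P): 3 reachable states
  u0 = rec X. a.X + b.(c.0 + c.0) ⊢ =a=> u0, =b=> u1
  u1 = c.0 + c.0 ⊢ =c=> u2
  u2 = 0 ⊢ deadlocked
LTS(Q): 3 reachable states
  v0 = rec X. b.(c.0 + c.0) + a.X ⊢ =a=> v0, =b=> v1
  v1 = c.0 + c.0 ⊢ =c=> v2
  v2 = 0 ⊢ deadlocked
Bisimilarity quotient blocks:
  B0 = {u0, v0}
  B1 = {u1, v1}
  B2 = {u2, v2}
u0 ∈ B0, v0 ∈ B0 → same block
Bisimilar ⇒ trace-equivalent.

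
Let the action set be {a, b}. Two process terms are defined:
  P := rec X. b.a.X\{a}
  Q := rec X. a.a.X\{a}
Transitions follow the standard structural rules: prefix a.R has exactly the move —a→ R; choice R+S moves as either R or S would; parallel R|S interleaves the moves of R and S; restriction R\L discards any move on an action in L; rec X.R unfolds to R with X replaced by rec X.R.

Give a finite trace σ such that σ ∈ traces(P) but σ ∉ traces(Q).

P's transition system — 4 states:
  u0 = rec X. b.a.X\{a} :: -b-> u1
  u1 = a.(rec X. b.a.X\{a})\{a} :: -a-> u2
  u2 = (rec X. b.a.X\{a})\{a} :: -b-> u3
  u3 = (a.(rec X. b.a.X\{a})\{a})\{a} :: ·
Q's transition system — 3 states:
  v0 = rec X. a.a.X\{a} :: -a-> v1
  v1 = a.(rec X. a.a.X\{a})\{a} :: -a-> v2
  v2 = (rec X. a.a.X\{a})\{a} :: ·
Run σ = ⟨b⟩ on P: start {u0}
  [1] b ⇒ {u1}
  ✓ P
Run σ = ⟨b⟩ on Q: start {v0}
  [1] b ⇒ ∅ (Q stuck)

b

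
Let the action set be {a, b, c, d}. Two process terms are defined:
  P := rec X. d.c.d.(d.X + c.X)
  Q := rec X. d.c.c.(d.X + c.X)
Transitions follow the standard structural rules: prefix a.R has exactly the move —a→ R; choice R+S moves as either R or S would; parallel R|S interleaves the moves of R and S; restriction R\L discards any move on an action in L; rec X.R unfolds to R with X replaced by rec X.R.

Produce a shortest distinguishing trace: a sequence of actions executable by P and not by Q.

Reachable graph of P (4 states):
  p0 = rec X. d.c.d.(d.X + c.X) has moves -d-> p1
  p1 = c.d.(d.(rec X. d.c.d.(d.X + c.X)) + c.(rec X. d.c.d.(d.X + c.X))) has moves -c-> p2
  p2 = d.(d.(rec X. d.c.d.(d.X + c.X)) + c.(rec X. d.c.d.(d.X + c.X))) has moves -d-> p3
  p3 = d.(rec X. d.c.d.(d.X + c.X)) + c.(rec X. d.c.d.(d.X + c.X)) has moves -c-> p0, -d-> p0
Reachable graph of Q (4 states):
  q0 = rec X. d.c.c.(d.X + c.X) has moves -d-> q1
  q1 = c.c.(d.(rec X. d.c.c.(d.X + c.X)) + c.(rec X. d.c.c.(d.X + c.X))) has moves -c-> q2
  q2 = c.(d.(rec X. d.c.c.(d.X + c.X)) + c.(rec X. d.c.c.(d.X + c.X))) has moves -c-> q3
  q3 = d.(rec X. d.c.c.(d.X + c.X)) + c.(rec X. d.c.c.(d.X + c.X)) has moves -c-> q0, -d-> q0
Executing dcd from P (initial set {p0}):
  [1] d ⇒ {p1}
  [2] c ⇒ {p2}
  [3] d ⇒ {p3}
  — P admits the full trace.
Executing dcd from Q (initial set {q0}):
  [1] d ⇒ {q1}
  [2] c ⇒ {q2}
  [3] d ⇒ ∅  — Q cannot continue

dcd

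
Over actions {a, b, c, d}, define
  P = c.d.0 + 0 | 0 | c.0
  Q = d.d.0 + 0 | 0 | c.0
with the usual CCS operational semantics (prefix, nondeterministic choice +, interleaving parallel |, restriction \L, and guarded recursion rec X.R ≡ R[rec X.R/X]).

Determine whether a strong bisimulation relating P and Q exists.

not bisimilar

P's transition system — 4 states:
  u0 = c.d.0 + 0 | 0 | c.0 → —c→ u1, —c→ u2
  u1 = 0 | 0 | 0 → deadlocked
  u2 = d.0 → —d→ u3
  u3 = 0 → deadlocked
Q's transition system — 4 states:
  v0 = d.d.0 + 0 | 0 | c.0 → —c→ v1, —d→ v2
  v1 = 0 | 0 | 0 → deadlocked
  v2 = d.0 → —d→ v3
  v3 = 0 → deadlocked
Partition-refinement fixed point:
  B0 = {u0}
  B1 = {u1, u3, v1, v3}
  B2 = {u2, v2}
  B3 = {v0}
u0 ∈ B0, v0 ∈ B3 → different blocks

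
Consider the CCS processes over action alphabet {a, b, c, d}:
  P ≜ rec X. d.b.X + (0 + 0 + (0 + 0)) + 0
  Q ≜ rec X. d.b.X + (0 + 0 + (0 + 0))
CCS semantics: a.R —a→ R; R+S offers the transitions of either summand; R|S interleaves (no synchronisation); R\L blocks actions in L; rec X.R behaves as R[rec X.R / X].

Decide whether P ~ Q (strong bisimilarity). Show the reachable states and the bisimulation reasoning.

P's transition system — 2 states:
  m0 = rec X. d.b.X + (0 + 0 + (0 + 0)) + 0 | —d→ m1
  m1 = b.(rec X. d.b.X + (0 + 0 + (0 + 0)) + 0) | —b→ m0
Q's transition system — 2 states:
  n0 = rec X. d.b.X + (0 + 0 + (0 + 0)) | —d→ n1
  n1 = b.(rec X. d.b.X + (0 + 0 + (0 + 0))) | —b→ n0
Partition-refinement fixed point:
  B0 = {m0, n0}
  B1 = {m1, n1}
m0 ∈ B0, n0 ∈ B0 → same block

bisimilar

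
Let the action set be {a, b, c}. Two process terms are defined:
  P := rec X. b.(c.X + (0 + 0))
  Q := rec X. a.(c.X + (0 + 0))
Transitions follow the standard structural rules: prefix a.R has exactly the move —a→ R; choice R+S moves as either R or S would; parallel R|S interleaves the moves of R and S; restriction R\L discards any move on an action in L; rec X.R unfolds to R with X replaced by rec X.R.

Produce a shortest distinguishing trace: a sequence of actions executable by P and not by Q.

b

Reachable graph of P (2 states):
  m0 = rec X. b.(c.X + (0 + 0)) has moves ··b··> m1
  m1 = c.(rec X. b.(c.X + (0 + 0))) + (0 + 0) has moves ··c··> m0
Reachable graph of Q (2 states):
  n0 = rec X. a.(c.X + (0 + 0)) has moves ··a··> n1
  n1 = c.(rec X. a.(c.X + (0 + 0))) + (0 + 0) has moves ··c··> n0
Run σ = ⟨b⟩ on P: start {m0}
  step 1 (b): {m1}
  P completes σ.
Run σ = ⟨b⟩ on Q: start {n0}
  step 1 (b): no successor for Q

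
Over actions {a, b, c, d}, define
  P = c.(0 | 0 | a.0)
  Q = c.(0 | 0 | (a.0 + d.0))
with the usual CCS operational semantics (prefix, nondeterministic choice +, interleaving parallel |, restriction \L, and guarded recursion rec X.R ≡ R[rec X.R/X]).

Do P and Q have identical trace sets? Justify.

P's transition system — 3 states:
  p0 = c.(0 | 0 | a.0) | --c--▸ p1
  p1 = 0 | 0 | a.0 | --a--▸ p2
  p2 = 0 | 0 | 0 | (no moves)
Q's transition system — 3 states:
  q0 = c.(0 | 0 | (a.0 + d.0)) | --c--▸ q1
  q1 = 0 | 0 | (a.0 + d.0) | --a--▸ q2, --d--▸ q2
  q2 = 0 | 0 | 0 | (no moves)
Run σ = ⟨cd⟩ on Q: start {q0}
  step 1 (c): {q1}
  step 2 (d): {q2}
  Q completes σ.
Run σ = ⟨cd⟩ on P: start {p0}
  step 1 (c): {p1}
  step 2 (d): ∅ (P stuck)

traces(P) ≠ traces(Q) — witness ⟨cd⟩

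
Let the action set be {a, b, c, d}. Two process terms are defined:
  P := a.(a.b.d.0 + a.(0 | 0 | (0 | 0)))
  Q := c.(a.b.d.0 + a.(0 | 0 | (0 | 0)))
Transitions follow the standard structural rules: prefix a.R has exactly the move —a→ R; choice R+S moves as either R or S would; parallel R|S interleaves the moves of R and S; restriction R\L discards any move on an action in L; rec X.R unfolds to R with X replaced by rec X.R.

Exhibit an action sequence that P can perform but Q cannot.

a

LTS(P): 6 reachable states
  u0 = a.(a.b.d.0 + a.(0 | 0 | (0 | 0))) | ··a··> u1
  u1 = a.b.d.0 + a.(0 | 0 | (0 | 0)) | ··a··> u2, ··a··> u3
  u2 = 0 | 0 | (0 | 0) | stopped
  u3 = b.d.0 | ··b··> u4
  u4 = d.0 | ··d··> u5
  u5 = 0 | stopped
LTS(Q): 6 reachable states
  v0 = c.(a.b.d.0 + a.(0 | 0 | (0 | 0))) | ··c··> v1
  v1 = a.b.d.0 + a.(0 | 0 | (0 | 0)) | ··a··> v2, ··a··> v3
  v2 = 0 | 0 | (0 | 0) | stopped
  v3 = b.d.0 | ··b··> v4
  v4 = d.0 | ··d··> v5
  v5 = 0 | stopped
Run σ = ⟨a⟩ on P: start {u0}
  after a @ step 1: {u1}
  — P admits the full trace.
Run σ = ⟨a⟩ on Q: start {v0}
  after a @ step 1: ∅  — Q cannot continue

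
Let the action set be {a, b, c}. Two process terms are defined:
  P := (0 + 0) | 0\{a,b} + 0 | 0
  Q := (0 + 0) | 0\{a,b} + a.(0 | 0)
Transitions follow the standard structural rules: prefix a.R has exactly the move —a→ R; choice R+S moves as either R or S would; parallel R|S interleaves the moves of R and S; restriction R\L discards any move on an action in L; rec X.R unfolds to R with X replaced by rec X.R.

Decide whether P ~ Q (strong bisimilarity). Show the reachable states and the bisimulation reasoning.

NO

P's transition system — 1 states:
  s0 = (0 + 0) | 0\{a,b} + 0 | 0 → (no moves)
Q's transition system — 2 states:
  t0 = (0 + 0) | 0\{a,b} + a.(0 | 0) → ··a··> t1
  t1 = 0 | 0 → (no moves)
Partition-refinement fixed point:
  B0 = {s0, t1}
  B1 = {t0}
s0 ∈ B0, t0 ∈ B1 → different blocks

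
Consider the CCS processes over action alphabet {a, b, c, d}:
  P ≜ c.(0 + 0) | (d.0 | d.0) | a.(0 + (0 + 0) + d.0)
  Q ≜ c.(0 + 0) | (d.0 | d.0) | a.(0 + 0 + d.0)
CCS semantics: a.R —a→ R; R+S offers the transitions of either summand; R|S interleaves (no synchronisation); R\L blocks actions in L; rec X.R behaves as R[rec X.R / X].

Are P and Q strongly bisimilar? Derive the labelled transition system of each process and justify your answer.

bisimilar

LTS(P): 24 reachable states
  p0 = c.(0 + 0) | (d.0 | d.0) | a.(0 + (0 + 0) + d.0) → -a-> p1, -c-> p2, -d-> p3, -d-> p4
  p1 = c.(0 + 0) | (d.0 | d.0) | (0 + (0 + 0) + d.0) → -c-> p5, -d-> p6, -d-> p7, -d-> p8
  p2 = (0 + 0) | (d.0 | d.0) | a.(0 + (0 + 0) + d.0) → -a-> p5, -d-> p10, -d-> p9
  p3 = c.(0 + 0) | (0 | d.0) | a.(0 + (0 + 0) + d.0) → -a-> p6, -c-> p9, -d-> p11
  p4 = c.(0 + 0) | (d.0 | 0) | a.(0 + (0 + 0) + d.0) → -a-> p7, -c-> p10, -d-> p11
  p5 = (0 + 0) | (d.0 | d.0) | (0 + (0 + 0) + d.0) → -d-> p12, -d-> p13, -d-> p14
  p6 = c.(0 + 0) | (0 | d.0) | (0 + (0 + 0) + d.0) → -c-> p12, -d-> p15, -d-> p16
  p7 = c.(0 + 0) | (d.0 | 0) | (0 + (0 + 0) + d.0) → -c-> p13, -d-> p15, -d-> p17
  p8 = c.(0 + 0) | (d.0 | d.0) | 0 → -c-> p14, -d-> p16, -d-> p17
  p9 = (0 + 0) | (0 | d.0) | a.(0 + (0 + 0) + d.0) → -a-> p12, -d-> p18
  p10 = (0 + 0) | (d.0 | 0) | a.(0 + (0 + 0) + d.0) → -a-> p13, -d-> p18
  p11 = c.(0 + 0) | (0 | 0) | a.(0 + (0 + 0) + d.0) → -a-> p15, -c-> p18
  p12 = (0 + 0) | (0 | d.0) | (0 + (0 + 0) + d.0) → -d-> p19, -d-> p20
  p13 = (0 + 0) | (d.0 | 0) | (0 + (0 + 0) + d.0) → -d-> p19, -d-> p21
  p14 = (0 + 0) | (d.0 | d.0) | 0 → -d-> p20, -d-> p21
  p15 = c.(0 + 0) | (0 | 0) | (0 + (0 + 0) + d.0) → -c-> p19, -d-> p22
  p16 = c.(0 + 0) | (0 | d.0) | 0 → -c-> p20, -d-> p22
  p17 = c.(0 + 0) | (d.0 | 0) | 0 → -c-> p21, -d-> p22
  p18 = (0 + 0) | (0 | 0) | a.(0 + (0 + 0) + d.0) → -a-> p19
  p19 = (0 + 0) | (0 | 0) | (0 + (0 + 0) + d.0) → -d-> p23
  p20 = (0 + 0) | (0 | d.0) | 0 → -d-> p23
  p21 = (0 + 0) | (d.0 | 0) | 0 → -d-> p23
  p22 = c.(0 + 0) | (0 | 0) | 0 → -c-> p23
  p23 = (0 + 0) | (0 | 0) | 0 → ·
LTS(Q): 24 reachable states
  q0 = c.(0 + 0) | (d.0 | d.0) | a.(0 + 0 + d.0) → -a-> q1, -c-> q2, -d-> q3, -d-> q4
  q1 = c.(0 + 0) | (d.0 | d.0) | (0 + 0 + d.0) → -c-> q5, -d-> q6, -d-> q7, -d-> q8
  q2 = (0 + 0) | (d.0 | d.0) | a.(0 + 0 + d.0) → -a-> q5, -d-> q10, -d-> q9
  q3 = c.(0 + 0) | (0 | d.0) | a.(0 + 0 + d.0) → -a-> q6, -c-> q9, -d-> q11
  q4 = c.(0 + 0) | (d.0 | 0) | a.(0 + 0 + d.0) → -a-> q7, -c-> q10, -d-> q11
  q5 = (0 + 0) | (d.0 | d.0) | (0 + 0 + d.0) → -d-> q12, -d-> q13, -d-> q14
  q6 = c.(0 + 0) | (0 | d.0) | (0 + 0 + d.0) → -c-> q12, -d-> q15, -d-> q16
  q7 = c.(0 + 0) | (d.0 | 0) | (0 + 0 + d.0) → -c-> q13, -d-> q15, -d-> q17
  q8 = c.(0 + 0) | (d.0 | d.0) | 0 → -c-> q14, -d-> q16, -d-> q17
  q9 = (0 + 0) | (0 | d.0) | a.(0 + 0 + d.0) → -a-> q12, -d-> q18
  q10 = (0 + 0) | (d.0 | 0) | a.(0 + 0 + d.0) → -a-> q13, -d-> q18
  q11 = c.(0 + 0) | (0 | 0) | a.(0 + 0 + d.0) → -a-> q15, -c-> q18
  q12 = (0 + 0) | (0 | d.0) | (0 + 0 + d.0) → -d-> q19, -d-> q20
  q13 = (0 + 0) | (d.0 | 0) | (0 + 0 + d.0) → -d-> q19, -d-> q21
  q14 = (0 + 0) | (d.0 | d.0) | 0 → -d-> q20, -d-> q21
  q15 = c.(0 + 0) | (0 | 0) | (0 + 0 + d.0) → -c-> q19, -d-> q22
  q16 = c.(0 + 0) | (0 | d.0) | 0 → -c-> q20, -d-> q22
  q17 = c.(0 + 0) | (d.0 | 0) | 0 → -c-> q21, -d-> q22
  q18 = (0 + 0) | (0 | 0) | a.(0 + 0 + d.0) → -a-> q19
  q19 = (0 + 0) | (0 | 0) | (0 + 0 + d.0) → -d-> q23
  q20 = (0 + 0) | (0 | d.0) | 0 → -d-> q23
  q21 = (0 + 0) | (d.0 | 0) | 0 → -d-> q23
  q22 = c.(0 + 0) | (0 | 0) | 0 → -c-> q23
  q23 = (0 + 0) | (0 | 0) | 0 → ·
Coarsest stable partition (strong bisimilarity classes):
  B0 = {p0, q0}
  B1 = {p3, p4, q3, q4}
  B2 = {p11, q11}
  B3 = {p18, q18}
  B4 = {p19, p20, p21, q19, q20, q21}
  B5 = {p23, q23}
  B6 = {p15, p16, p17, q15, q16, q17}
  B7 = {p22, q22}
  B8 = {p6, p7, p8, q6, q7, q8}
  B9 = {p12, p13, p14, q12, q13, q14}
  B10 = {p10, p9, q10, q9}
  B11 = {p2, q2}
  B12 = {p5, q5}
  B13 = {p1, q1}
p0 ∈ B0, q0 ∈ B0 → same block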